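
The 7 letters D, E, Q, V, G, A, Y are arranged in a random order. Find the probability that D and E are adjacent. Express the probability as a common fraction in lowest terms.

2/7

There are 7! = 5040 arrangements.
Treat D and E as a block: 6! arrangements of the blocks × 2 orders within the block = 2·720 = 1440.
Probability = 1440/5040 = 2/7.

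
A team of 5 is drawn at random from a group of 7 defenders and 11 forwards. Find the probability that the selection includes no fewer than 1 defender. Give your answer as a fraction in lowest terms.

193/204

Total selections: C(18,5) = 8568.
The complement is all 5 are forwards: C(11,5) = 462.
Probability = 1 − 462/8568 = 8106/8568 = 193/204.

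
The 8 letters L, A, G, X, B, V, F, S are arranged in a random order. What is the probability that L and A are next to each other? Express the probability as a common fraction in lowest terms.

There are 8! = 40320 arrangements.
Treat L and A as a block: 7! arrangements of the blocks × 2 orders within the block = 2·5040 = 10080.
Probability = 10080/40320 = 1/4.

1/4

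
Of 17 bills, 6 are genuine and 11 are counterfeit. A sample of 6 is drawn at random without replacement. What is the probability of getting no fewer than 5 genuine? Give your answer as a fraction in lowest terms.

There are C(17,6) = 12376 ways to choose the 6.
Favorable selections (no fewer than 5 genuine): C(6,5)·C(11,1) + C(6,6)·C(11,0) = 66 + 1 = 67.
Probability = 67/12376.

67/12376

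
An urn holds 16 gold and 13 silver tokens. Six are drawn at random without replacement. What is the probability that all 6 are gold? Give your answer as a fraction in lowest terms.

There are C(29,6) = 475020 possible selections.
Selections with all gold: C(16,6) = 8008.
Probability = 8008/475020 = 22/1305.

22/1305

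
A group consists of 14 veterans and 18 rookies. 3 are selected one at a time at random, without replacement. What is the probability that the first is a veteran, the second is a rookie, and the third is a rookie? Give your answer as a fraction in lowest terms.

Multiply the conditional probabilities at each draw: 14/32 · 18/31 · 17/30 = 4284/29760 = 357/2480.

357/2480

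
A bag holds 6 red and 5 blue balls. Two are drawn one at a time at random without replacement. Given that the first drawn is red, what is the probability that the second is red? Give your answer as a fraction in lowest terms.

1/2

After removing one red, 10 remain: 5 red and 5 blue.
So the probability the next is red is 5/10 = 1/2.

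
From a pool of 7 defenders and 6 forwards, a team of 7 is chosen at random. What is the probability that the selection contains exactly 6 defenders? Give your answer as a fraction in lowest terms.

7/286

There are C(13,7) = 1716 ways to choose 7 from 13.
Selections with exactly 6 defenders: choose 6 of the 7 defenders and 1 of the 6 forwards, C(7,6)·C(6,1) = 7·6 = 42.
Probability = 42/1716 = 7/286.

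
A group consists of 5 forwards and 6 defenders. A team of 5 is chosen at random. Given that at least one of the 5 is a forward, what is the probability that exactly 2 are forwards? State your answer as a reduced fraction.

Work in counts. Selections with at least one forward: C(11,5) − C(6,5) = 462 − 6 = 456.
Of those, selections where exactly 2 are forwards: C(5,2)·C(6,3) = 10·20 = 200.
Conditional probability = 200/456 = 25/57.

25/57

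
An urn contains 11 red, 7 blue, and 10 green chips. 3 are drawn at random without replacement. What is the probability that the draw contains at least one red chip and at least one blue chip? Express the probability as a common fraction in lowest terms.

There are C(28,3) = 3276 possible draws.
By inclusion-exclusion on the complements, draws missing all red or all blue: C(17,3) + C(21,3) − C(10,3) = 680 + 1330 − 120 = 1890.
So draws with at least one of each: 3276 − 1890 = 1386, probability 1386/3276 = 11/26.

11/26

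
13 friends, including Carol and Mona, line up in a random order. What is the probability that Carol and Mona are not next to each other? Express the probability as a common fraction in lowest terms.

11/13

There are 13! = 6227020800 arrangements.
Arrangements with Carol and Mona adjacent: 2·12! = 958003200.
So not adjacent: 6227020800 − 958003200 = 5269017600, probability 5269017600/6227020800 = 11/13.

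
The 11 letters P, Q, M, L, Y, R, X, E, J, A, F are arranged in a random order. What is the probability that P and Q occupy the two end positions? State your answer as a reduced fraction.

1/55

There are 11! = 39916800 arrangements.
Place P and Q at the ends in 2 ways, arrange the remaining 9 in 9! = 362880 ways: 2·362880 = 725760.
Probability = 725760/39916800 = 1/55.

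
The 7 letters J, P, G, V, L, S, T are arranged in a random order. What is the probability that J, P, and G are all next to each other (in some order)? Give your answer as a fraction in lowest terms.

1/7

There are 7! = 5040 arrangements.
Treat the three as one block: 5! placements × 3! orders within the block = 120·6 = 720.
Probability = 720/5040 = 1/7.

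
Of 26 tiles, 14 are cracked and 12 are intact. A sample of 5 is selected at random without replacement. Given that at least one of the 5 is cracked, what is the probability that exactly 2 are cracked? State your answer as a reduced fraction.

65/211

Work in counts. Selections with at least one cracked: C(26,5) − C(12,5) = 65780 − 792 = 64988.
Of those, selections where exactly 2 are cracked: C(14,2)·C(12,3) = 91·220 = 20020.
Conditional probability = 20020/64988 = 65/211.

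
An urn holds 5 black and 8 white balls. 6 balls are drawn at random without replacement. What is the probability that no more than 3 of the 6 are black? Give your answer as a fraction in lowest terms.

Total selections: C(13,6) = 1716.
Count the complement (more than 3 black): C(5,4)·C(8,2) + C(5,5)·C(8,1) = 140 + 8 = 148.
Probability = 1 − 148/1716 = 1568/1716 = 392/429.

392/429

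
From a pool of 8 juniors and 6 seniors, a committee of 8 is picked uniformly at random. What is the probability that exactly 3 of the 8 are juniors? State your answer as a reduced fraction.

Total number of selections: C(14,8) = 3003.
Selections with exactly 3 juniors: choose 3 of the 8 juniors and 5 of the 6 seniors, C(8,3)·C(6,5) = 56·6 = 336.
Probability = 336/3003 = 16/143.

16/143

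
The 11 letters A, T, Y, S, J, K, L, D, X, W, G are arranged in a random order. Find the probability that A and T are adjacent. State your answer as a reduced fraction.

There are 11! = 39916800 arrangements.
Treat A and T as a block: 10! arrangements of the blocks × 2 orders within the block = 2·3628800 = 7257600.
Probability = 7257600/39916800 = 2/11.

2/11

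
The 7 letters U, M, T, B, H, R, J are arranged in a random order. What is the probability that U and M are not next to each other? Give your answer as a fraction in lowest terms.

5/7

There are 7! = 5040 arrangements.
Arrangements with U and M adjacent: 2·6! = 1440.
So not adjacent: 5040 − 1440 = 3600, probability 3600/5040 = 5/7.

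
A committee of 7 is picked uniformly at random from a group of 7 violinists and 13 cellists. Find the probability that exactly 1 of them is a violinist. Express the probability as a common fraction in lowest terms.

1001/6460

The sample space is all 7-subsets of the 20: C(20,7) = 77520.
Selections with exactly 1 violinist: choose 1 of the 7 violinists and 6 of the 13 cellists, C(7,1)·C(13,6) = 7·1716 = 12012.
Probability = 12012/77520 = 1001/6460.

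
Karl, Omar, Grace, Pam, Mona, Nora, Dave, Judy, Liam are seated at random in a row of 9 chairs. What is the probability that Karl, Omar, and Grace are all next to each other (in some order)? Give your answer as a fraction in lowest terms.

There are 9! = 362880 arrangements.
Treat the three as one block: 7! placements × 3! orders within the block = 5040·6 = 30240.
Probability = 30240/362880 = 1/12.

1/12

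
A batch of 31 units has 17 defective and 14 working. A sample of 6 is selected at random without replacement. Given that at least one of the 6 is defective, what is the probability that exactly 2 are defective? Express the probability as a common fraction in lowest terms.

Work in counts. Selections with at least one defective: C(31,6) − C(14,6) = 736281 − 3003 = 733278.
Of those, selections where exactly 2 are defective: C(17,2)·C(14,4) = 136·1001 = 136136.
Conditional probability = 136136/733278 = 44/237.

44/237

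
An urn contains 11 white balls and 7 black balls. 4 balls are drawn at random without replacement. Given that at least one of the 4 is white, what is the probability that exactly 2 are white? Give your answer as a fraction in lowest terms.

Work in counts. Selections with at least one white: C(18,4) − C(7,4) = 3060 − 35 = 3025.
Of those, selections where exactly 2 are white: C(11,2)·C(7,2) = 55·21 = 1155.
Conditional probability = 1155/3025 = 21/55.

21/55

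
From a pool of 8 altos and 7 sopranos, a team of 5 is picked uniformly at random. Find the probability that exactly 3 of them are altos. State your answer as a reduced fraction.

56/143

The sample space is all 5-subsets of the 15: C(15,5) = 3003.
Selections with exactly 3 altos: choose 3 of the 8 altos and 2 of the 7 sopranos, C(8,3)·C(7,2) = 56·21 = 1176.
Probability = 1176/3003 = 56/143.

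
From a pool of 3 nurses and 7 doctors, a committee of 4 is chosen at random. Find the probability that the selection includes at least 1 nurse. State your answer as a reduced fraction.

Total selections: C(10,4) = 210.
Favorable selections (at least 1 nurse): C(3,1)·C(7,3) + C(3,2)·C(7,2) + C(3,3)·C(7,1) = 105 + 63 + 7 = 175.
Probability = 175/210 = 5/6.

5/6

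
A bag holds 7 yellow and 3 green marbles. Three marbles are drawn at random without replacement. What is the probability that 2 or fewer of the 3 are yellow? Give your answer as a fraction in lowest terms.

Total selections: C(10,3) = 120.
Favorable selections (2 or fewer yellow): C(7,0)·C(3,3) + C(7,1)·C(3,2) + C(7,2)·C(3,1) = 1 + 21 + 63 = 85.
Probability = 85/120 = 17/24.

17/24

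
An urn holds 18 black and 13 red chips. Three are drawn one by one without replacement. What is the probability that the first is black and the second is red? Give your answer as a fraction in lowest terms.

Multiply the conditional probabilities at each draw: 18/31 · 13/30 = 234/930 = 39/155.

39/155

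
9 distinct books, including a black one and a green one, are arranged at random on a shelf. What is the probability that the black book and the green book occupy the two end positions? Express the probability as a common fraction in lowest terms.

There are 9! = 362880 arrangements.
Place the black book and the green book at the ends in 2 ways, arrange the remaining 7 in 7! = 5040 ways: 2·5040 = 10080.
Probability = 10080/362880 = 1/36.

1/36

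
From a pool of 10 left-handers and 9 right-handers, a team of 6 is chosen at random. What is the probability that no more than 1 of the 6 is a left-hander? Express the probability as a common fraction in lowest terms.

16/323

Total selections: C(19,6) = 27132.
Favorable selections (no more than 1 left-hander): C(10,0)·C(9,6) + C(10,1)·C(9,5) = 84 + 1260 = 1344.
Probability = 1344/27132 = 16/323.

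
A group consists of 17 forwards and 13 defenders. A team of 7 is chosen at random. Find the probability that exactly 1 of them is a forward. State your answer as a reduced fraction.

Total number of selections: C(30,7) = 2035800.
Selections with exactly 1 forward: choose 1 of the 17 forwards and 6 of the 13 defenders, C(17,1)·C(13,6) = 17·1716 = 29172.
Probability = 29172/2035800 = 187/13050.

187/13050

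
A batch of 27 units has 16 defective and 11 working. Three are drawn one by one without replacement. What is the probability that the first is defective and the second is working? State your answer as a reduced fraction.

88/351

Multiply the conditional probabilities at each draw: 16/27 · 11/26 = 176/702 = 88/351.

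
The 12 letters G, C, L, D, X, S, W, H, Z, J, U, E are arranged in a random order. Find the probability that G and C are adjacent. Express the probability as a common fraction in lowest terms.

1/6

There are 12! = 479001600 arrangements.
Treat G and C as a block: 11! arrangements of the blocks × 2 orders within the block = 2·39916800 = 79833600.
Probability = 79833600/479001600 = 1/6.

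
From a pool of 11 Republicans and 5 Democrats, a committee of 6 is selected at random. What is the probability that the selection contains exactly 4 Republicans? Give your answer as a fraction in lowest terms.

There are C(16,6) = 8008 ways to choose 6 from 16.
Selections with exactly 4 Republicans: choose 4 of the 11 Republicans and 2 of the 5 Democrats, C(11,4)·C(5,2) = 330·10 = 3300.
Probability = 3300/8008 = 75/182.

75/182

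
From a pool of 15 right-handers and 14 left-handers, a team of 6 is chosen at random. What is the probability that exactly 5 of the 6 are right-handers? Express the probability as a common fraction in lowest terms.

There are C(29,6) = 475020 ways to choose 6 from 29.
Selections with exactly 5 right-handers: choose 5 of the 15 right-handers and 1 of the 14 left-handers, C(15,5)·C(14,1) = 3003·14 = 42042.
Probability = 42042/475020 = 77/870.

77/870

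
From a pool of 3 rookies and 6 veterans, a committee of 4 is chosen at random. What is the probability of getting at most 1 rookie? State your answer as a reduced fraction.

There are C(9,4) = 126 ways to choose the 4.
Favorable selections (at most 1 rookie): C(3,0)·C(6,4) + C(3,1)·C(6,3) = 15 + 60 = 75.
Probability = 75/126 = 25/42.

25/42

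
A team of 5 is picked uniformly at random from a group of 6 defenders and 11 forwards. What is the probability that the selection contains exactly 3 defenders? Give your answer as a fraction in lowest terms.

275/1547

Total number of selections: C(17,5) = 6188.
Selections with exactly 3 defenders: choose 3 of the 6 defenders and 2 of the 11 forwards, C(6,3)·C(11,2) = 20·55 = 1100.
Probability = 1100/6188 = 275/1547.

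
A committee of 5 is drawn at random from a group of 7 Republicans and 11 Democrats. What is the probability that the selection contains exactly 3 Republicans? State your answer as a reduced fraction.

275/1224

There are C(18,5) = 8568 ways to choose 5 from 18.
Selections with exactly 3 Republicans: choose 3 of the 7 Republicans and 2 of the 11 Democrats, C(7,3)·C(11,2) = 35·55 = 1925.
Probability = 1925/8568 = 275/1224.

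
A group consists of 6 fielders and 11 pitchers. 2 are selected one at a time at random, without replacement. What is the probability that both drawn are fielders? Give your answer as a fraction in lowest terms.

15/136

Multiply the conditional probabilities at each draw: 6/17 · 5/16 = 30/272 = 15/136.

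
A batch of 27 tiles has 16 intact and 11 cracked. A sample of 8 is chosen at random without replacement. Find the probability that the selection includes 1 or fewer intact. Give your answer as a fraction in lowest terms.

11/4485

There are C(27,8) = 2220075 ways to choose the 8.
Favorable selections (1 or fewer intact): C(16,0)·C(11,8) + C(16,1)·C(11,7) = 165 + 5280 = 5445.
Probability = 5445/2220075 = 11/4485.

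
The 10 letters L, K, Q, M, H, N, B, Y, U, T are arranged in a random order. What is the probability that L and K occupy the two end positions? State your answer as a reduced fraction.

1/45

There are 10! = 3628800 arrangements.
Place L and K at the ends in 2 ways, arrange the remaining 8 in 8! = 40320 ways: 2·40320 = 80640.
Probability = 80640/3628800 = 1/45.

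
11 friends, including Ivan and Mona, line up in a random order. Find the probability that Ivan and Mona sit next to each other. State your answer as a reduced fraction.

There are 11! = 39916800 arrangements.
Treat Ivan and Mona as a block: 10! arrangements of the blocks × 2 orders within the block = 2·3628800 = 7257600.
Probability = 7257600/39916800 = 2/11.

2/11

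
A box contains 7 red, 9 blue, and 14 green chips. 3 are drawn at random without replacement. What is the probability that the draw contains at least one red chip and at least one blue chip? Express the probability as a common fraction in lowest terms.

189/580

There are C(30,3) = 4060 possible draws.
By inclusion-exclusion on the complements, draws missing all red or all blue: C(23,3) + C(21,3) − C(14,3) = 1771 + 1330 − 364 = 2737.
So draws with at least one of each: 4060 − 2737 = 1323, probability 1323/4060 = 189/580.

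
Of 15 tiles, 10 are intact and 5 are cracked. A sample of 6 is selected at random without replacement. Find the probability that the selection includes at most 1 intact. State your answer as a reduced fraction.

2/1001

There are C(15,6) = 5005 ways to choose the 6.
Favorable selections (at most 1 intact): C(10,1)·C(5,5) = 10.
Probability = 10/5005 = 2/1001.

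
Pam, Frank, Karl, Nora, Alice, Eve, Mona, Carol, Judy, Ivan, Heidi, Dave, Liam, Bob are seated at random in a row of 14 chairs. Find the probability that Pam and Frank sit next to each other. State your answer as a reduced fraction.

There are 14! = 87178291200 arrangements.
Treat Pam and Frank as a block: 13! arrangements of the blocks × 2 orders within the block = 2·6227020800 = 12454041600.
Probability = 12454041600/87178291200 = 1/7.

1/7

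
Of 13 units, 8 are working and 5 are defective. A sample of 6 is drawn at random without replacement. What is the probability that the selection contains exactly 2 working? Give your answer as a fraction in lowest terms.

The sample space is all 6-subsets of the 13: C(13,6) = 1716.
Selections with exactly 2 working: choose 2 of the 8 working and 4 of the 5 defective, C(8,2)·C(5,4) = 28·5 = 140.
Probability = 140/1716 = 35/429.

35/429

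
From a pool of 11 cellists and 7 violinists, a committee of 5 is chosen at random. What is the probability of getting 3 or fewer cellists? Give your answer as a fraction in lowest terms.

23/34

There are C(18,5) = 8568 ways to choose the 5.
Count the complement (more than 3 cellists): C(11,4)·C(7,1) + C(11,5)·C(7,0) = 2310 + 462 = 2772.
Probability = 1 − 2772/8568 = 5796/8568 = 23/34.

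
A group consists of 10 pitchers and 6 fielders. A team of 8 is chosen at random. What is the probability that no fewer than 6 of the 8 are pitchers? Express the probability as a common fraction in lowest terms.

87/286

There are C(16,8) = 12870 ways to choose the 8.
Favorable selections (no fewer than 6 pitchers): C(10,6)·C(6,2) + C(10,7)·C(6,1) + C(10,8)·C(6,0) = 3150 + 720 + 45 = 3915.
Probability = 3915/12870 = 87/286.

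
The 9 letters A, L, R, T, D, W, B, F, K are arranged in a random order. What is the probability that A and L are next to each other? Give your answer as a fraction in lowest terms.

2/9

There are 9! = 362880 arrangements.
Treat A and L as a block: 8! arrangements of the blocks × 2 orders within the block = 2·40320 = 80640.
Probability = 80640/362880 = 2/9.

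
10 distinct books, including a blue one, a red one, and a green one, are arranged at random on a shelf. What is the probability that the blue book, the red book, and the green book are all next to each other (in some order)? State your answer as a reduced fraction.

1/15

There are 10! = 3628800 arrangements.
Treat the three as one block: 8! placements × 3! orders within the block = 40320·6 = 241920.
Probability = 241920/3628800 = 1/15.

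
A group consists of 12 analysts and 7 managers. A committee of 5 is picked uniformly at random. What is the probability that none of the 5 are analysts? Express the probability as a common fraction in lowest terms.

7/3876

There are C(19,5) = 11628 possible selections.
Selections with no analysts (all managers): C(7,5) = 21.
Probability = 21/11628 = 7/3876.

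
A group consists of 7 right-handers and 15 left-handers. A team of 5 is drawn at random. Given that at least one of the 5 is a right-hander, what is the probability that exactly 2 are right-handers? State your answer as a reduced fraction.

455/1111

Work in counts. Selections with at least one right-hander: C(22,5) − C(15,5) = 26334 − 3003 = 23331.
Of those, selections where exactly 2 are right-handers: C(7,2)·C(15,3) = 21·455 = 9555.
Conditional probability = 9555/23331 = 455/1111.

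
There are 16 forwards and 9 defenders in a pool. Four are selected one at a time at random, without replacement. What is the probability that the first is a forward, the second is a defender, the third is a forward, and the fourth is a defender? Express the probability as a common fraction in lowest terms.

Multiply the conditional probabilities at each draw: 16/25 · 9/24 · 15/23 · 8/22 = 17280/303600 = 72/1265.

72/1265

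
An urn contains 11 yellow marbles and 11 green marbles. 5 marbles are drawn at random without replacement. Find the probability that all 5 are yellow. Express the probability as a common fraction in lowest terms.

1/57

There are C(22,5) = 26334 possible selections.
Selections with all yellow: C(11,5) = 462.
Probability = 462/26334 = 1/57.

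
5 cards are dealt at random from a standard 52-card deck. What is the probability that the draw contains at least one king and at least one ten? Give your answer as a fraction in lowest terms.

There are C(52,5) = 2598960 possible draws.
By inclusion-exclusion on the complements, draws missing all kings or all tens: C(48,5) + C(48,5) − C(44,5) = 1712304 + 1712304 − 1086008 = 2338600.
So draws with at least one of each: 2598960 − 2338600 = 260360, probability 260360/2598960 = 6509/64974.

6509/64974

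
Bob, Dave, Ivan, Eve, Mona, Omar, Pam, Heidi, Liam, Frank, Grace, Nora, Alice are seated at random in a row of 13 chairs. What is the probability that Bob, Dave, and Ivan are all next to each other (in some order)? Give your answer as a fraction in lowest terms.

1/26

There are 13! = 6227020800 arrangements.
Treat the three as one block: 11! placements × 3! orders within the block = 39916800·6 = 239500800.
Probability = 239500800/6227020800 = 1/26.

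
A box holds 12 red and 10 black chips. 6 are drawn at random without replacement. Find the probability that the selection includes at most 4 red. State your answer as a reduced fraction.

Total selections: C(22,6) = 74613.
Count the complement (more than 4 red): C(12,5)·C(10,1) + C(12,6)·C(10,0) = 7920 + 924 = 8844.
Probability = 1 − 8844/74613 = 65769/74613 = 1993/2261.

1993/2261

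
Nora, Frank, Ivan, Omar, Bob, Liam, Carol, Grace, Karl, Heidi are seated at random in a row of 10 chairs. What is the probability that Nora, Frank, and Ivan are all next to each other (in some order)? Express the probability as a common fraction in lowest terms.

1/15

There are 10! = 3628800 arrangements.
Treat the three as one block: 8! placements × 3! orders within the block = 40320·6 = 241920.
Probability = 241920/3628800 = 1/15.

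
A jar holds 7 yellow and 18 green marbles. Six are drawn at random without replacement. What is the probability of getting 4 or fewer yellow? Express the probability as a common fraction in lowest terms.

There are C(25,6) = 177100 ways to choose the 6.
Count the complement (more than 4 yellow): C(7,5)·C(18,1) + C(7,6)·C(18,0) = 378 + 7 = 385.
Probability = 1 − 385/177100 = 176715/177100 = 459/460.

459/460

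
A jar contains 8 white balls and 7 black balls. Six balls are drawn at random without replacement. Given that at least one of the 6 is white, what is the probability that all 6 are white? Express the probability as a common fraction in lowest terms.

Work in counts. Selections with at least one white: C(15,6) − C(7,6) = 5005 − 7 = 4998.
Of those, selections where all 6 are white: C(8,6) = 28.
Conditional probability = 28/4998 = 2/357.

2/357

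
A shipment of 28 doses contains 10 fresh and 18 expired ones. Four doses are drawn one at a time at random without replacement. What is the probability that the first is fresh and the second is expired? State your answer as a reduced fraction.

5/21

Multiply the conditional probabilities at each draw: 10/28 · 18/27 = 180/756 = 5/21.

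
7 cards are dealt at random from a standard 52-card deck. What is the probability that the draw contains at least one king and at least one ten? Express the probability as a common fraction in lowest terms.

3105873/16723070

There are C(52,7) = 133784560 possible draws.
By inclusion-exclusion on the complements, draws missing all kings or all tens: C(48,7) + C(48,7) − C(44,7) = 73629072 + 73629072 − 38320568 = 108937576.
So draws with at least one of each: 133784560 − 108937576 = 24846984, probability 24846984/133784560 = 3105873/16723070.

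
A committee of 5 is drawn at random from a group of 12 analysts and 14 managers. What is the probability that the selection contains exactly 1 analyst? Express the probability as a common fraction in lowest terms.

21/115

The sample space is all 5-subsets of the 26: C(26,5) = 65780.
Selections with exactly 1 analyst: choose 1 of the 12 analysts and 4 of the 14 managers, C(12,1)·C(14,4) = 12·1001 = 12012.
Probability = 12012/65780 = 21/115.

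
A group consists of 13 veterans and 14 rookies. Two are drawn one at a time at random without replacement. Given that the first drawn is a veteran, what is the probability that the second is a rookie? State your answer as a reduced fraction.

After removing one veteran, 26 remain: 12 veterans and 14 rookies.
So the probability the next is a rookie is 14/26 = 7/13.

7/13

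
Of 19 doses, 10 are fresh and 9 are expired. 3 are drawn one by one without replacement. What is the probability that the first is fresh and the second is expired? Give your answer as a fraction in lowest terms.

5/19

Multiply the conditional probabilities at each draw: 10/19 · 9/18 = 90/342 = 5/19.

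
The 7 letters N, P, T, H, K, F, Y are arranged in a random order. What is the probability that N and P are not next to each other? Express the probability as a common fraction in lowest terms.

There are 7! = 5040 arrangements.
Arrangements with N and P adjacent: 2·6! = 1440.
So not adjacent: 5040 − 1440 = 3600, probability 3600/5040 = 5/7.

5/7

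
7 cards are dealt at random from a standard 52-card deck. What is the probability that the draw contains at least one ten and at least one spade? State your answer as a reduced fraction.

There are C(52,7) = 133784560 possible draws.
By inclusion-exclusion on the complements, draws missing all tens or all spades: C(48,7) + C(39,7) − C(36,7) = 73629072 + 15380937 − 8347680 = 80662329.
So draws with at least one of each: 133784560 − 80662329 = 53122231, probability 53122231/133784560.

53122231/133784560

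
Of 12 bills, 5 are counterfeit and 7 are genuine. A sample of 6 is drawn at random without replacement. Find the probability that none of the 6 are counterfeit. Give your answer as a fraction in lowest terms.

1/132

There are C(12,6) = 924 possible selections.
Selections with no counterfeit (all genuine): C(7,6) = 7.
Probability = 7/924 = 1/132.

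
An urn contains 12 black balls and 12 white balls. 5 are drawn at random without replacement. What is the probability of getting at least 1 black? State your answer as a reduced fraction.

Total selections: C(24,5) = 42504.
Favorable selections (at least 1 black): C(12,1)·C(12,4) + C(12,2)·C(12,3) + C(12,3)·C(12,2) + C(12,4)·C(12,1) + C(12,5)·C(12,0) = 5940 + 14520 + 14520 + 5940 + 792 = 41712.
Probability = 41712/42504 = 158/161.

158/161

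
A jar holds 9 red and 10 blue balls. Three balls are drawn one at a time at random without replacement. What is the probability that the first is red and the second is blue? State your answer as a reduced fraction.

Multiply the conditional probabilities at each draw: 9/19 · 10/18 = 90/342 = 5/19.

5/19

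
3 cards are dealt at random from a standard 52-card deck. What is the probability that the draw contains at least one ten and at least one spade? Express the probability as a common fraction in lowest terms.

33/260

There are C(52,3) = 22100 possible draws.
By inclusion-exclusion on the complements, draws missing all tens or all spades: C(48,3) + C(39,3) − C(36,3) = 17296 + 9139 − 7140 = 19295.
So draws with at least one of each: 22100 − 19295 = 2805, probability 2805/22100 = 33/260.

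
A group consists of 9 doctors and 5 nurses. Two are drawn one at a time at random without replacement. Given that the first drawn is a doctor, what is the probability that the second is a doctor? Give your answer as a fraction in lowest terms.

After removing one doctor, 13 remain: 8 doctors and 5 nurses.
So the probability the next is a doctor is 8/13.

8/13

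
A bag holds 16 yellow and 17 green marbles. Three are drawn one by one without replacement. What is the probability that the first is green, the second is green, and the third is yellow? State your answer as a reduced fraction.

136/1023

Multiply the conditional probabilities at each draw: 17/33 · 16/32 · 16/31 = 4352/32736 = 136/1023.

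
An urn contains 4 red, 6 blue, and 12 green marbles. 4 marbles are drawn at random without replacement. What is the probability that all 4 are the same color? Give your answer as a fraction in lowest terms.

73/1045

There are C(22,4) = 7315 ways to draw 4 marbles.
All same color: C(4,4) + C(6,4) + C(12,4) = 1 + 15 + 495 = 511.
Probability = 511/7315 = 73/1045.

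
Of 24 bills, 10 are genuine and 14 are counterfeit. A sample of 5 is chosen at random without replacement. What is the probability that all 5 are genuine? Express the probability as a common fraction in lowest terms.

There are C(24,5) = 42504 possible selections.
Selections with all genuine: C(10,5) = 252.
Probability = 252/42504 = 3/506.

3/506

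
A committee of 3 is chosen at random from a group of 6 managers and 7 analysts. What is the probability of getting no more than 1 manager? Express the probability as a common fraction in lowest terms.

161/286

Total selections: C(13,3) = 286.
Favorable selections (no more than 1 manager): C(6,0)·C(7,3) + C(6,1)·C(7,2) = 35 + 126 = 161.
Probability = 161/286.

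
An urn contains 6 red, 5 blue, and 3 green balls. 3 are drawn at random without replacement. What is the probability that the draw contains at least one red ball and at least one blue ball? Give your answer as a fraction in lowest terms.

225/364

There are C(14,3) = 364 possible draws.
By inclusion-exclusion on the complements, draws missing all red or all blue: C(8,3) + C(9,3) − C(3,3) = 56 + 84 − 1 = 139.
So draws with at least one of each: 364 − 139 = 225, probability 225/364.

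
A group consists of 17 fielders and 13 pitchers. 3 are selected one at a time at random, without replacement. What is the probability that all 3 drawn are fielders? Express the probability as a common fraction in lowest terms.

Multiply the conditional probabilities at each draw: 17/30 · 16/29 · 15/28 = 4080/24360 = 34/203.

34/203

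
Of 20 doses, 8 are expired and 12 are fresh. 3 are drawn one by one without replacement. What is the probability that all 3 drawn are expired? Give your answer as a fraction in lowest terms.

14/285

Multiply the conditional probabilities at each draw: 8/20 · 7/19 · 6/18 = 336/6840 = 14/285.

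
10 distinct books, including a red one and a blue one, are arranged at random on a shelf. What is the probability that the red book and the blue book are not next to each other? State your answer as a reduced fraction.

There are 10! = 3628800 arrangements.
Arrangements with the red book and the blue book adjacent: 2·9! = 725760.
So not adjacent: 3628800 − 725760 = 2903040, probability 2903040/3628800 = 4/5.

4/5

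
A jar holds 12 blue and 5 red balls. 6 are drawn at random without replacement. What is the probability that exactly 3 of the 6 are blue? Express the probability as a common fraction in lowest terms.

275/1547

There are C(17,6) = 12376 ways to choose 6 from 17.
Selections with exactly 3 blue: choose 3 of the 12 blue and 3 of the 5 red, C(12,3)·C(5,3) = 220·10 = 2200.
Probability = 2200/12376 = 275/1547.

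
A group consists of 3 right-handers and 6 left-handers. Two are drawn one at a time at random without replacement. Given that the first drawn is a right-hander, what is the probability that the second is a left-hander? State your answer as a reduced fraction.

3/4

After removing one right-hander, 8 remain: 2 right-handers and 6 left-handers.
So the probability the next is a left-hander is 6/8 = 3/4.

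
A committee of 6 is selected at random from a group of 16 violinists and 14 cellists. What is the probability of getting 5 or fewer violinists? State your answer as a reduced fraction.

6437/6525

There are C(30,6) = 593775 ways to choose the 6.
The complement is exactly 6 violinists: C(16,6)·C(14,0) = 8008.
Probability = 1 − 8008/593775 = 585767/593775 = 6437/6525.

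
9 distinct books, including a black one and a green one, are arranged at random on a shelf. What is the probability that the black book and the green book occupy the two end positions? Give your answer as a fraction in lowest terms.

There are 9! = 362880 arrangements.
Place the black book and the green book at the ends in 2 ways, arrange the remaining 7 in 7! = 5040 ways: 2·5040 = 10080.
Probability = 10080/362880 = 1/36.

1/36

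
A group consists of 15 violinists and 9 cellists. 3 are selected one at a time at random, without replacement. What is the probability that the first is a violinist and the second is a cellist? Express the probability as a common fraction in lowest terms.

45/184

Multiply the conditional probabilities at each draw: 15/24 · 9/23 = 135/552 = 45/184.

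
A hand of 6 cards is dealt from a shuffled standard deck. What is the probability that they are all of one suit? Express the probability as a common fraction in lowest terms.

66/195755

There are C(52,6) = 20358520 possible 6-card hands.
Hands of one suit: 4 suits × C(13,6) = 4·1716 = 6864.
Probability = 6864/20358520 = 66/195755.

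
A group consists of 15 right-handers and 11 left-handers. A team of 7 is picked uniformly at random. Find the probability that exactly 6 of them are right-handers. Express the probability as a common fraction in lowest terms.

There are C(26,7) = 657800 ways to choose 7 from 26.
Selections with exactly 6 right-handers: choose 6 of the 15 right-handers and 1 of the 11 left-handers, C(15,6)·C(11,1) = 5005·11 = 55055.
Probability = 55055/657800 = 77/920.

77/920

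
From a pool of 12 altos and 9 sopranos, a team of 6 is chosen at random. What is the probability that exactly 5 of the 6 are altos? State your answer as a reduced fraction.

297/2261

The sample space is all 6-subsets of the 21: C(21,6) = 54264.
Selections with exactly 5 altos: choose 5 of the 12 altos and 1 of the 9 sopranos, C(12,5)·C(9,1) = 792·9 = 7128.
Probability = 7128/54264 = 297/2261.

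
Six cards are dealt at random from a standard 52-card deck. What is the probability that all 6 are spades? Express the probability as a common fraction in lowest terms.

33/391510

There are C(52,6) = 20358520 possible 6-card hands.
Hands that are all spades: C(13,6) = 1716.
Probability = 1716/20358520 = 33/391510.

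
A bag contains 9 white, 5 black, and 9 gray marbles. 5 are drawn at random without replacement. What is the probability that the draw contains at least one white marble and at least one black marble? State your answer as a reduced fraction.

There are C(23,5) = 33649 possible draws.
By inclusion-exclusion on the complements, draws missing all white or all black: C(14,5) + C(18,5) − C(9,5) = 2002 + 8568 − 126 = 10444.
So draws with at least one of each: 33649 − 10444 = 23205, probability 23205/33649 = 3315/4807.

3315/4807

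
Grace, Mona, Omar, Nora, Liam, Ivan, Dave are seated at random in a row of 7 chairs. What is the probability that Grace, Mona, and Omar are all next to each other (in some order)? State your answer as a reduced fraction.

1/7

There are 7! = 5040 arrangements.
Treat the three as one block: 5! placements × 3! orders within the block = 120·6 = 720.
Probability = 720/5040 = 1/7.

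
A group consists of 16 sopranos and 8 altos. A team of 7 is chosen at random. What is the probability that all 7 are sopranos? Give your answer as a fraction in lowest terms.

130/3933

There are C(24,7) = 346104 possible selections.
Selections with all sopranos: C(16,7) = 11440.
Probability = 11440/346104 = 130/3933.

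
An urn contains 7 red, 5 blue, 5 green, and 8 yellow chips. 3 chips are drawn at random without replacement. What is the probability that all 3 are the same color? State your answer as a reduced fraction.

There are C(25,3) = 2300 ways to draw 3 chips.
All same color: C(7,3) + C(5,3) + C(5,3) + C(8,3) = 35 + 10 + 10 + 56 = 111.
Probability = 111/2300.

111/2300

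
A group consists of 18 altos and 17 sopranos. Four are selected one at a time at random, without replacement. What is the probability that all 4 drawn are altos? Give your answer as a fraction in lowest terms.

Multiply the conditional probabilities at each draw: 18/35 · 17/34 · 16/33 · 15/32 = 73440/1256640 = 9/154.

9/154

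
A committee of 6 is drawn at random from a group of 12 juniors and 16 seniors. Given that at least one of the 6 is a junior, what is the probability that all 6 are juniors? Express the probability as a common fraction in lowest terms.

Work in counts. Selections with at least one junior: C(28,6) − C(16,6) = 376740 − 8008 = 368732.
Of those, selections where all 6 are juniors: C(12,6) = 924.
Conditional probability = 924/368732 = 33/13169.

33/13169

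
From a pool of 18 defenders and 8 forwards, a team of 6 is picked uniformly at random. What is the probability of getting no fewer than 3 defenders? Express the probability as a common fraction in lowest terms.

There are C(26,6) = 230230 ways to choose the 6.
Favorable selections (no fewer than 3 defenders): C(18,3)·C(8,3) + C(18,4)·C(8,2) + C(18,5)·C(8,1) + C(18,6)·C(8,0) = 45696 + 85680 + 68544 + 18564 = 218484.
Probability = 218484/230230 = 15606/16445.

15606/16445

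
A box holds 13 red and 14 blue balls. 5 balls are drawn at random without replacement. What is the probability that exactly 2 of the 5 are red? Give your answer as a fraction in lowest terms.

There are C(27,5) = 80730 ways to choose 5 from 27.
Selections with exactly 2 red: choose 2 of the 13 red and 3 of the 14 blue, C(13,2)·C(14,3) = 78·364 = 28392.
Probability = 28392/80730 = 364/1035.

364/1035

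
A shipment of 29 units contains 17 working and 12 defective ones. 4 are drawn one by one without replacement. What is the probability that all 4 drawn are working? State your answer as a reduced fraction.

Multiply the conditional probabilities at each draw: 17/29 · 16/28 · 15/27 · 14/26 = 57120/570024 = 340/3393.

340/3393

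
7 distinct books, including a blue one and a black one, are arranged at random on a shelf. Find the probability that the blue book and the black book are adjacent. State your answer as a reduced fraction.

There are 7! = 5040 arrangements.
Treat the blue book and the black book as a block: 6! arrangements of the blocks × 2 orders within the block = 2·720 = 1440.
Probability = 1440/5040 = 2/7.

2/7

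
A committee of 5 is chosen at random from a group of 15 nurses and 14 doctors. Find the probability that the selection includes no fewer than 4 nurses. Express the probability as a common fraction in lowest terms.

27/145

There are C(29,5) = 118755 ways to choose the 5.
Favorable selections (no fewer than 4 nurses): C(15,4)·C(14,1) + C(15,5)·C(14,0) = 19110 + 3003 = 22113.
Probability = 22113/118755 = 27/145.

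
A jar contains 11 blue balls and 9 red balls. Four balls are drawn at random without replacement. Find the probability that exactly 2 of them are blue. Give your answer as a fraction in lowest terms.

The sample space is all 4-subsets of the 20: C(20,4) = 4845.
Selections with exactly 2 blue: choose 2 of the 11 blue and 2 of the 9 red, C(11,2)·C(9,2) = 55·36 = 1980.
Probability = 1980/4845 = 132/323.

132/323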